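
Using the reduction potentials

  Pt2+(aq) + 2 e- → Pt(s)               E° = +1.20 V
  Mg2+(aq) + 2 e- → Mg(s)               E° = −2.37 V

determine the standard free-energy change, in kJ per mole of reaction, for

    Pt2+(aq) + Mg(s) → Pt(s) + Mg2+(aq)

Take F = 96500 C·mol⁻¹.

−689 kJ/mol

In the reaction as written Pt2+(aq) is reduced, so the Pt²⁺/Pt couple is the cathode and Mg²⁺/Mg is the anode.
E°cell = +1.20 − (−2.37) = +3.57 V; balancing electrons gives n = 2.
ΔG° = −nFE°cell = −(2)(96500)(+3.57) J/mol = −689 kJ/mol.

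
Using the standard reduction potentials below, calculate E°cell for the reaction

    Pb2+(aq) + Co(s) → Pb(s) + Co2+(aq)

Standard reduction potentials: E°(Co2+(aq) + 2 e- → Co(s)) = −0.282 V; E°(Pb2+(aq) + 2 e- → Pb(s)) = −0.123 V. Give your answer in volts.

+0.159 V

In the reaction as written, Pb2+(aq) is reduced (cathode) and Co2+(aq) is produced by oxidation at the anode.
E°cell = E°(cathode) − E°(anode) = −0.123 − (−0.282) = +0.159 V.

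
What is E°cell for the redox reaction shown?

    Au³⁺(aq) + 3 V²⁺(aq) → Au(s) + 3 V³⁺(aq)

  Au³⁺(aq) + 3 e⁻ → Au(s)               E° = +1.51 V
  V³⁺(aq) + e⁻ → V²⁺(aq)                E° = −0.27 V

+1.78 V

In the reaction as written, Au³⁺(aq) is reduced (cathode) and V³⁺(aq) is produced by oxidation at the anode.
E°cell = E°(cathode) − E°(anode) = +1.51 − (−0.27) = +1.78 V.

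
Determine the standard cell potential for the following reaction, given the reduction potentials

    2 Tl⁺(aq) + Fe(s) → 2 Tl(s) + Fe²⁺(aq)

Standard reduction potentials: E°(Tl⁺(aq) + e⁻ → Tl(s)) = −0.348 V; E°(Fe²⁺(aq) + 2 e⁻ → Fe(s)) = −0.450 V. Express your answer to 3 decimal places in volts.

+0.102 V

Tl⁺(aq) gains electrons, so the Tl⁺/Tl couple is the cathode; the Fe²⁺/Fe couple is the anode.
E°cell = E°(cathode) − E°(anode) = −0.348 − (−0.450) = +0.102 V.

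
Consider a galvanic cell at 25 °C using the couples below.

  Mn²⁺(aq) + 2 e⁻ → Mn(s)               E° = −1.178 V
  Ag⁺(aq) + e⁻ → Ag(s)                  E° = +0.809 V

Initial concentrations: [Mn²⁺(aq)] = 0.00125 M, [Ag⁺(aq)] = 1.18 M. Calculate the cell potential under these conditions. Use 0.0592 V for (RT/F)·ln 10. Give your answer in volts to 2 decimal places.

+2.08 V

Since E°(Ag⁺/Ag) > E°(Mn²⁺/Mn), Ag⁺/Ag serves as the cathode.
The standard potential is +0.809 − (−1.178) = +1.987 V and the balanced reaction transfers n = 2 electrons.
Balancing gives 2 Ag⁺(aq) + Mn(s) → 2 Ag(s) + Mn²⁺(aq); hence Q = [Mn²⁺(aq)] / [Ag⁺(aq)]^2 = 0.000898 (log Q = −3.047).
E = E° − (0.0592/n)·log Q = +1.987 − (0.0592/2)(−3.047) = +2.08 V.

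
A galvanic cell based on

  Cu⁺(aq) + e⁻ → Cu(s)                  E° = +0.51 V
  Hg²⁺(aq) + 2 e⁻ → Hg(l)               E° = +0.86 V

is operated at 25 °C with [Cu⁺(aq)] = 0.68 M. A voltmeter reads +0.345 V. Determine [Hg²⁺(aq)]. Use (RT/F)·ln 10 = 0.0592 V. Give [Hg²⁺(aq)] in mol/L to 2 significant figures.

0.31 M

With Hg²⁺/Hg at the cathode and Cu⁺/Cu at the anode, E°cell = +0.86 − (+0.51) = +0.35 V (n = 2).
Rearranging E = E° − (0.0592/n)·log Q gives log Q = 2(+0.35 − (+0.345))/0.0592 = 0.169.
For Hg²⁺(aq) + 2 Cu(s) → Hg(l) + 2 Cu⁺(aq), the reaction quotient is Q = [Cu⁺(aq)]^2 / [Hg²⁺(aq)].
Substituting the known concentrations and solving, log [Hg²⁺(aq)] = −0.504 and [Hg²⁺(aq)] = 0.31 M.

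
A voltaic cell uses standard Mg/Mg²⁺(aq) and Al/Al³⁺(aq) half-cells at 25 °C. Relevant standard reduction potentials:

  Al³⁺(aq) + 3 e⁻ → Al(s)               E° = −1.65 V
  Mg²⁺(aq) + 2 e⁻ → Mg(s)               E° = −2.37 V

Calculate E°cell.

+0.72 V

The Al³⁺/Al couple has the higher E°, so Al ion is reduced (cathode) and Mg is oxidized (anode).
E°cell = E°(cathode) − E°(anode) = −1.65 − (−2.37) = +0.72 V.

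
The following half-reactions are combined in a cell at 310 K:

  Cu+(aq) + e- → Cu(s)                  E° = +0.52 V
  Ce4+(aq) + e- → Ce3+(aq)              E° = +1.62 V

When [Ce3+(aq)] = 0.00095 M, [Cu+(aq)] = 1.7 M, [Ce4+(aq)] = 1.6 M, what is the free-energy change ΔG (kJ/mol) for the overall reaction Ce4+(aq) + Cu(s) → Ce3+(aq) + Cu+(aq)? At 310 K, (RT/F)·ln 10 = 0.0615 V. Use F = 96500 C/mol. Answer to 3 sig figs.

E°cell = +1.62 − (+0.52) = +1.10 V; the balanced reaction transfers n = 1 electron.
Here Q = ([Ce3+(aq)]·[Cu+(aq)]) / [Ce4+(aq)] = 0.00101 (log Q = −2.996), giving E = +1.10 − (0.0615/1)·(−2.996) = +1.2843 V.
ΔG = −nFE = −(1)(96500)(+1.2843) J/mol = −124 kJ/mol.

−124 kJ/mol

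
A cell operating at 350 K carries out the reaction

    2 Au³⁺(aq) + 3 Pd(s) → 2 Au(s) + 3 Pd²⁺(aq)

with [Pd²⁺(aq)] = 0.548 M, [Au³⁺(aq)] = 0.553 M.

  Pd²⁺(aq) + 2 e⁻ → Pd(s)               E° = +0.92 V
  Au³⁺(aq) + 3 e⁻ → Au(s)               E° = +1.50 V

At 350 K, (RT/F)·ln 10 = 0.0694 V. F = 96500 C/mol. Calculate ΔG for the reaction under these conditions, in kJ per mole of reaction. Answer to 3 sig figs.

With Au³⁺/Au reduced at the cathode, E°cell = +1.50 − (+0.92) = +0.58 V and n = 6.
The reaction quotient is [Pd²⁺(aq)]^3 / [Au³⁺(aq)]^2 = 0.538; by Nernst, E = +0.58 − (0.0694/6)(−0.269) = +0.5831 V.
Finally ΔG = −nFE = −(6)(96500 C/mol)(+0.5831 V) = −338 kJ/mol.

−338 kJ/mol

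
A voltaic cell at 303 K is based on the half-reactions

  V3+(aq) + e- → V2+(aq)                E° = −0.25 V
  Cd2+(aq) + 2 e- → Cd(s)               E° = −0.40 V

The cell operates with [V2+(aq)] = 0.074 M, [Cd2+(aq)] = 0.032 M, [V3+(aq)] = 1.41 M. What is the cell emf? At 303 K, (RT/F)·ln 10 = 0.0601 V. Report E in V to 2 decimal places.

V³⁺/V²⁺ is reduced (cathode, E° = −0.25 V) and Cd²⁺/Cd is oxidized (anode).
The standard potential is −0.25 − (−0.40) = +0.15 V and the balanced reaction transfers n = 2 electrons.
The balanced reaction is 2 V3+(aq) + Cd(s) → 2 V2+(aq) + Cd2+(aq), so Q = ([V2+(aq)]^2·[Cd2+(aq)]) / [V3+(aq)]^2 = 8.81×10^−5 and log Q = −4.055.
E = E° − (0.0601/n)·log Q = +0.15 − (0.0601/2)(−4.055) = +0.27 V.

+0.27 V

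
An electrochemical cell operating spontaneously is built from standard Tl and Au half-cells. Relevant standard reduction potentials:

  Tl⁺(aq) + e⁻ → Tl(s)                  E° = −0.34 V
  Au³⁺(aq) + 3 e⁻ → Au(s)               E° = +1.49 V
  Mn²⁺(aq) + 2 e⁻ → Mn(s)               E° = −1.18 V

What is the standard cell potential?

+1.83 V

Of the two couples in this cell, the one with the more positive reduction potential is reduced at the cathode: here that is Au³⁺/Au (+1.49 V); Tl⁺/Tl (−0.34 V) is the anode.
E°cell = E°(cathode) − E°(anode) = +1.49 − (−0.34) = +1.83 V.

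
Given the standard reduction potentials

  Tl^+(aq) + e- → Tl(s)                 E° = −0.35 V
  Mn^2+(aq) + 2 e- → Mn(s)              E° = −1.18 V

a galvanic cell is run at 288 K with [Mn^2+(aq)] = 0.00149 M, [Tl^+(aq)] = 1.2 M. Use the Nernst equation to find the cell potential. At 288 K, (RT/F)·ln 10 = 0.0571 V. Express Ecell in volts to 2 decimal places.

Tl⁺/Tl is reduced (cathode, E° = −0.35 V) and Mn²⁺/Mn is oxidized (anode).
The standard potential is −0.35 − (−1.18) = +0.83 V and the balanced reaction transfers n = 2 electrons.
The balanced reaction is 2 Tl^+(aq) + Mn(s) → 2 Tl(s) + Mn^2+(aq), so Q = [Mn^2+(aq)] / [Tl^+(aq)]^2 = 0.00103 and log Q = −2.985.
By the Nernst equation, E = +0.83 − (0.0571/2)·(−2.985) = +0.92 V.

+0.92 V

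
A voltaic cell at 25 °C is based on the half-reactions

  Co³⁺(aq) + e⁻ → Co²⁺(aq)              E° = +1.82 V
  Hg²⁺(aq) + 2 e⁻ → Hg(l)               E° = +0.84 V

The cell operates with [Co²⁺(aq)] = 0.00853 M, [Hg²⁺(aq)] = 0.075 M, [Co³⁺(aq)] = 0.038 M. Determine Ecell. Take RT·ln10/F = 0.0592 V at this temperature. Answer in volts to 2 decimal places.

The Co³⁺/Co²⁺ couple has the more positive E°, so it is the cathode; Hg²⁺/Hg is the anode.
E°cell = E°cat − E°an = +1.82 − (+0.84) = +0.98 V; n = 2.
Balancing gives 2 Co³⁺(aq) + Hg(l) → 2 Co²⁺(aq) + Hg²⁺(aq); hence Q = ([Co²⁺(aq)]^2·[Hg²⁺(aq)]) / [Co³⁺(aq)]^2 = 0.00378 (log Q = −2.423).
By the Nernst equation, E = +0.98 − (0.0592/2)·(−2.423) = +1.05 V.

+1.05 V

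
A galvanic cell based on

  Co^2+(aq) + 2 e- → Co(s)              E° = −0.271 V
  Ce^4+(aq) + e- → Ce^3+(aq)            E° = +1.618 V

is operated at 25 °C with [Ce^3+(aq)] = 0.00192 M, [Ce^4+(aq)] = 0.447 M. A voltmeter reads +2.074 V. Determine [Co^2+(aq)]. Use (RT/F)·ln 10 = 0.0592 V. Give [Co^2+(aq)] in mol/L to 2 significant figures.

0.030 M

Ce⁴⁺/Ce³⁺ is the cathode (higher E°); E°cell = +1.618 − (−0.271) = +1.889 V with n = 2.
From the Nernst equation, log Q = n(E° − E)/0.0592 = 2·(+1.889 − (+2.074))/0.0592 = −6.250.
Balancing electrons gives 2 Ce^4+(aq) + Co(s) → 2 Ce^3+(aq) + Co^2+(aq); thus Q = ([Ce^3+(aq)]^2·[Co^2+(aq)]) / [Ce^4+(aq)]^2.
Solving for the unknown gives log [Co^2+(aq)] = −1.516, so [Co^2+(aq)] ≈ 0.030 M.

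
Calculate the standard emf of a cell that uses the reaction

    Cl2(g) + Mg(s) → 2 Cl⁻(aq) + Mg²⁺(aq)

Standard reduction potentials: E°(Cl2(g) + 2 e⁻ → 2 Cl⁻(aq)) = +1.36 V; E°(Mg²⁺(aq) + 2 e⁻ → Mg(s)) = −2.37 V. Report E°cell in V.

In the reaction as written, Cl2(g) is reduced (cathode) and Mg²⁺(aq) is produced by oxidation at the anode.
E°cell = E°(cathode) − E°(anode) = +1.36 − (−2.37) = +3.73 V.

+3.73 V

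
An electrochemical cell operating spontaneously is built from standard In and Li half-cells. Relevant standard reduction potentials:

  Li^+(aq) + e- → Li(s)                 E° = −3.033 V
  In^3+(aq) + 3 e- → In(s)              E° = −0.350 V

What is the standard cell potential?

The In³⁺/In couple has the higher E°, so In ion is reduced (cathode) and Li is oxidized (anode).
E°cell = E°(cathode) − E°(anode) = −0.350 − (−3.033) = +2.683 V.

+2.683 V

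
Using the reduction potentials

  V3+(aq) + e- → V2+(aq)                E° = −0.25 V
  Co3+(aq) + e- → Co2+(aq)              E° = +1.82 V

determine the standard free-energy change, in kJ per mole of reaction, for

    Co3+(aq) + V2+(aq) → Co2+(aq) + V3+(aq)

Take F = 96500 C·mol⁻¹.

−200 kJ/mol

In the reaction as written Co3+(aq) is reduced, so the Co³⁺/Co²⁺ couple is the cathode and V³⁺/V²⁺ is the anode.
E°cell = +1.82 − (−0.25) = +2.07 V; balancing electrons gives n = 1.
ΔG° = −nFE°cell = −(1)(96500)(+2.07) J/mol = −200 kJ/mol.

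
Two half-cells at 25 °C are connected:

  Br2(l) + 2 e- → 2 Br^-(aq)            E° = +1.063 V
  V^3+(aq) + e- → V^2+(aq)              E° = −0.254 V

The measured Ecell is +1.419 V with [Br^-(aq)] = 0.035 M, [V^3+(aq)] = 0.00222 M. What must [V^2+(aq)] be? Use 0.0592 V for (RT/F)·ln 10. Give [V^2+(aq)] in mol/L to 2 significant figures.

0.0041 M

The Br₂/Br⁻ couple has the larger reduction potential, so it is the cathode: E°cell = +1.063 − (−0.254) = +1.317 V and n = 2.
Since E = E° − (0.0592/n)·log Q, log Q = n(E° − E)/0.0592 = −3.446.
The balanced reaction is Br2(l) + 2 V^2+(aq) → 2 Br^-(aq) + 2 V^3+(aq), so Q = ([Br^-(aq)]^2·[V^3+(aq)]^2) / [V^2+(aq)]^2.
Substituting the known concentrations and solving, log [V^2+(aq)] = −2.387 and [V^2+(aq)] = 0.0041 M.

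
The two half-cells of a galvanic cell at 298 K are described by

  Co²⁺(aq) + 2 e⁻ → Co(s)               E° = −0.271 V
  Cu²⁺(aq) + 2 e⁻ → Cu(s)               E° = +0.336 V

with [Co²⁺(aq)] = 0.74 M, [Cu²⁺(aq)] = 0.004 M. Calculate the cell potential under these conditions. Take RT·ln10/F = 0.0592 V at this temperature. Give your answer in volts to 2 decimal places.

+0.54 V

Cu²⁺/Cu is reduced (cathode, E° = +0.336 V) and Co²⁺/Co is oxidized (anode).
E°cell = +0.336 − (−0.271) = +0.607 V, with n = 2 electrons transferred.
Balancing gives Cu²⁺(aq) + Co(s) → Cu(s) + Co²⁺(aq); hence Q = [Co²⁺(aq)] / [Cu²⁺(aq)] = 185 (log Q = 2.267).
E = E° − (0.0592/n)·log Q = +0.607 − (0.0592/2)(2.267) = +0.54 V.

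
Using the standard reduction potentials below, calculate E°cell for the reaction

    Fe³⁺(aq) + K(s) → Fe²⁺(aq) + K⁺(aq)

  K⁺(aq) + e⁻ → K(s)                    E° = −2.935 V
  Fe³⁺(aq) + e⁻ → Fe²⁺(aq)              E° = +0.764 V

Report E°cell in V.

Fe³⁺(aq) gains electrons, so the Fe³⁺/Fe²⁺ couple is the cathode; the K⁺/K couple is the anode.
E°cell = E°(cathode) − E°(anode) = +0.764 − (−2.935) = +3.699 V.

+3.699 V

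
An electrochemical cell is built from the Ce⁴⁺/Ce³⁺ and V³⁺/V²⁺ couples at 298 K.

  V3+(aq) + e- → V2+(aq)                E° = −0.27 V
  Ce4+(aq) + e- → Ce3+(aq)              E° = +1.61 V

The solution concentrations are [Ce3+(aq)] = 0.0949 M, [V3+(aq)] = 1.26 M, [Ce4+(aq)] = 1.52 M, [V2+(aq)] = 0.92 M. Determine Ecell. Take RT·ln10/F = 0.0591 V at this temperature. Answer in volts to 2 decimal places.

+1.94 V

Ce⁴⁺/Ce³⁺ is reduced (cathode, E° = +1.61 V) and V³⁺/V²⁺ is oxidized (anode).
E°cell = +1.61 − (−0.27) = +1.88 V, with n = 1 electron transferred.
For the overall reaction Ce4+(aq) + V2+(aq) → Ce3+(aq) + V3+(aq), Q = ([Ce3+(aq)]·[V3+(aq)]) / ([Ce4+(aq)]·[V2+(aq)]) = 0.0855, giving log Q = −1.068.
By the Nernst equation, E = +1.88 − (0.0591/1)·(−1.068) = +1.94 V.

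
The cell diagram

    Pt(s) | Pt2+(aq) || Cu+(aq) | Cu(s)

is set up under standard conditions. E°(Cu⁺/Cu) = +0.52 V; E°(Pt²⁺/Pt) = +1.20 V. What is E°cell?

−0.68 V

By convention the left-hand electrode in cell notation is the anode (oxidation) and the right-hand electrode is the cathode (reduction).
E°cell = E°(right) − E°(left) = +0.52 − (+1.20) = −0.68 V.
The negative sign shows that, as written, the cell would require an external voltage to drive the reaction.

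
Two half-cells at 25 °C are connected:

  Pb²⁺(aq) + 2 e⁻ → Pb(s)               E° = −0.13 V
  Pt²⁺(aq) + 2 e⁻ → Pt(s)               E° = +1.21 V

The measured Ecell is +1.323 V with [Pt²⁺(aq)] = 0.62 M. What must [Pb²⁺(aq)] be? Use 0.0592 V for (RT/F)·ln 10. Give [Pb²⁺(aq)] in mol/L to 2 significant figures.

The Pt²⁺/Pt couple has the larger reduction potential, so it is the cathode: E°cell = +1.21 − (−0.13) = +1.34 V and n = 2.
From the Nernst equation, log Q = n(E° − E)/0.0592 = 2·(+1.34 − (+1.323))/0.0592 = 0.574.
The balanced reaction is Pt²⁺(aq) + Pb(s) → Pt(s) + Pb²⁺(aq), so Q = [Pb²⁺(aq)] / [Pt²⁺(aq)].
Isolating [Pb²⁺(aq)] in Q = 10^{0.574} yields log [Pb²⁺(aq)] = 0.366, i.e. 2.3 M.

2.3 M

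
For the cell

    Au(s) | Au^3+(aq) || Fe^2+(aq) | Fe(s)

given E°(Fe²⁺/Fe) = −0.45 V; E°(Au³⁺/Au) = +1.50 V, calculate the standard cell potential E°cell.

−1.95 V

By convention the left-hand electrode in cell notation is the anode (oxidation) and the right-hand electrode is the cathode (reduction).
E°cell = E°(right) − E°(left) = −0.45 − (+1.50) = −1.95 V.
The negative sign shows that, as written, the cell would require an external voltage to drive the reaction.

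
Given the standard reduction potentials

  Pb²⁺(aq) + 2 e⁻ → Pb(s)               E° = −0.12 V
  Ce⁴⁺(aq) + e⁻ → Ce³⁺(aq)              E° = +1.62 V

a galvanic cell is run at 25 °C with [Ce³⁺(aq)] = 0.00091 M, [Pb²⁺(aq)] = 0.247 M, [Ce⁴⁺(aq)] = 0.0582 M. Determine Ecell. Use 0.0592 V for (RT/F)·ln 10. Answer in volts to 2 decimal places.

+1.86 V

Ce⁴⁺/Ce³⁺ is reduced (cathode, E° = +1.62 V) and Pb²⁺/Pb is oxidized (anode).
E°cell = +1.62 − (−0.12) = +1.74 V, with n = 2 electrons transferred.
For the overall reaction 2 Ce⁴⁺(aq) + Pb(s) → 2 Ce³⁺(aq) + Pb²⁺(aq), Q = ([Ce³⁺(aq)]^2·[Pb²⁺(aq)]) / [Ce⁴⁺(aq)]^2 = 6.04×10^−5, giving log Q = −4.219.
Applying E = E° − (RT ln10/nF)·log Q gives +1.74 − (0.0592/2)(−4.219) = +1.86 V.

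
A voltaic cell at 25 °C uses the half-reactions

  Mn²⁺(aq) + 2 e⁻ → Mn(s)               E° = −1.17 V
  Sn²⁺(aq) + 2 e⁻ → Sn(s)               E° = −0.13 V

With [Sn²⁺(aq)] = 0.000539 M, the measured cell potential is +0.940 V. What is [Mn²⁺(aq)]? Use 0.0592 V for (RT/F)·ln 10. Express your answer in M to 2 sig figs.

With Sn²⁺/Sn at the cathode and Mn²⁺/Mn at the anode, E°cell = −0.13 − (−1.17) = +1.04 V (n = 2).
Since E = E° − (0.0592/n)·log Q, log Q = n(E° − E)/0.0592 = 3.378.
For Sn²⁺(aq) + Mn(s) → Sn(s) + Mn²⁺(aq), the reaction quotient is Q = [Mn²⁺(aq)] / [Sn²⁺(aq)].
Solving for the unknown gives log [Mn²⁺(aq)] = 0.110, so [Mn²⁺(aq)] ≈ 1.3 M.

1.3 M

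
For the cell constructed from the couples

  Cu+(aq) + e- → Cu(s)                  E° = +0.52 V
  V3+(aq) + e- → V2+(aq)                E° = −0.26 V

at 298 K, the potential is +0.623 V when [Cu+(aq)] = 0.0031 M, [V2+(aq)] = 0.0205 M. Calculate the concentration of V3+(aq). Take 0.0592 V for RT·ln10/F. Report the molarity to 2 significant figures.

0.029 M

The Cu⁺/Cu couple has the larger reduction potential, so it is the cathode: E°cell = +0.52 − (−0.26) = +0.78 V and n = 1.
From the Nernst equation, log Q = n(E° − E)/0.0592 = 1·(+0.78 − (+0.623))/0.0592 = 2.652.
The balanced reaction is Cu+(aq) + V2+(aq) → Cu(s) + V3+(aq), so Q = [V3+(aq)] / ([Cu+(aq)]·[V2+(aq)]).
Substituting the known concentrations and solving, log [V3+(aq)] = −1.545 and [V3+(aq)] = 0.029 M.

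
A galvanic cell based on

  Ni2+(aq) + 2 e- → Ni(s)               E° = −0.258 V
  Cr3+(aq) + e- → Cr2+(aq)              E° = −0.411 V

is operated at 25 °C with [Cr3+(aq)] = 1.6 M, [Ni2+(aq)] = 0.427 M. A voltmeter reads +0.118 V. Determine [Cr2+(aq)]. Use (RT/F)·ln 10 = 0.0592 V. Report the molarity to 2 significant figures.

0.63 M

The Ni²⁺/Ni couple has the larger reduction potential, so it is the cathode: E°cell = −0.258 − (−0.411) = +0.153 V and n = 2.
From the Nernst equation, log Q = n(E° − E)/0.0592 = 2·(+0.153 − (+0.118))/0.0592 = 1.182.
Balancing electrons gives Ni2+(aq) + 2 Cr2+(aq) → Ni(s) + 2 Cr3+(aq); thus Q = [Cr3+(aq)]^2 / ([Ni2+(aq)]·[Cr2+(aq)]^2).
Substituting the known concentrations and solving, log [Cr2+(aq)] = −0.202 and [Cr2+(aq)] = 0.63 M.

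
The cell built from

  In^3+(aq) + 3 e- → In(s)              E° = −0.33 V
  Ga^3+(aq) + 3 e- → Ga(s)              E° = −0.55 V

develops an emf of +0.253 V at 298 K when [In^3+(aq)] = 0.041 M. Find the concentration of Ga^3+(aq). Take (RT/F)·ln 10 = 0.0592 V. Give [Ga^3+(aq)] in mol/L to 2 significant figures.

In³⁺/In is the cathode (higher E°); E°cell = −0.33 − (−0.55) = +0.22 V with n = 3.
Rearranging E = E° − (0.0592/n)·log Q gives log Q = 3(+0.22 − (+0.253))/0.0592 = −1.672.
Balancing electrons gives In^3+(aq) + Ga(s) → In(s) + Ga^3+(aq); thus Q = [Ga^3+(aq)] / [In^3+(aq)].
Solving for the unknown gives log [Ga^3+(aq)] = −3.059, so [Ga^3+(aq)] ≈ 0.00087 M.

0.00087 M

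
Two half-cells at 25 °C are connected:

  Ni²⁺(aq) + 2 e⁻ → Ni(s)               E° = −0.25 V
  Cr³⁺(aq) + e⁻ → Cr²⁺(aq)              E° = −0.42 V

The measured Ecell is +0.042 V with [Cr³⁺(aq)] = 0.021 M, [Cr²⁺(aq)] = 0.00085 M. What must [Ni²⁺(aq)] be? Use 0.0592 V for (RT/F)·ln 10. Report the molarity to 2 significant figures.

The Ni²⁺/Ni couple has the larger reduction potential, so it is the cathode: E°cell = −0.25 − (−0.42) = +0.17 V and n = 2.
Since E = E° − (0.0592/n)·log Q, log Q = n(E° − E)/0.0592 = 4.324.
Balancing electrons gives Ni²⁺(aq) + 2 Cr²⁺(aq) → Ni(s) + 2 Cr³⁺(aq); thus Q = [Cr³⁺(aq)]^2 / ([Ni²⁺(aq)]·[Cr²⁺(aq)]^2).
Solving for the unknown gives log [Ni²⁺(aq)] = −1.538, so [Ni²⁺(aq)] ≈ 0.029 M.

0.029 M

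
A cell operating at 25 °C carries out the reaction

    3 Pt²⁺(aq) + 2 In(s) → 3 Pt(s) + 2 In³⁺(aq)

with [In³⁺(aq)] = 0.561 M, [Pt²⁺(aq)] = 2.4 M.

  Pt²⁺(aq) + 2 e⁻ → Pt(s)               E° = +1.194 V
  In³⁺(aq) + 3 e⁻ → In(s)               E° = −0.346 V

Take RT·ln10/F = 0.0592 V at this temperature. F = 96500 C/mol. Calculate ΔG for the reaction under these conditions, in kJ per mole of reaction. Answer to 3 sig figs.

−901 kJ/mol

E°cell = +1.194 − (−0.346) = +1.540 V; the balanced reaction transfers n = 6 electrons.
The reaction quotient is [In³⁺(aq)]^2 / [Pt²⁺(aq)]^3 = 0.0228; by Nernst, E = +1.540 − (0.0592/6)(−1.643) = +1.5562 V.
Finally ΔG = −nFE = −(6)(96500 C/mol)(+1.5562 V) = −901 kJ/mol.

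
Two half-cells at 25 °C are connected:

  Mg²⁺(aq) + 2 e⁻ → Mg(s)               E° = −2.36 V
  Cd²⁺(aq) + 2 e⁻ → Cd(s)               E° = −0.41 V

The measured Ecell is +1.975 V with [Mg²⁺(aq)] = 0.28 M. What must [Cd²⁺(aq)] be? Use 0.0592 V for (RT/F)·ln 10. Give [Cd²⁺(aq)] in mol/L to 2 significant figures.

2.0 M

With Cd²⁺/Cd at the cathode and Mg²⁺/Mg at the anode, E°cell = −0.41 − (−2.36) = +1.95 V (n = 2).
From the Nernst equation, log Q = n(E° − E)/0.0592 = 2·(+1.95 − (+1.975))/0.0592 = −0.845.
For Cd²⁺(aq) + Mg(s) → Cd(s) + Mg²⁺(aq), the reaction quotient is Q = [Mg²⁺(aq)] / [Cd²⁺(aq)].
Isolating [Cd²⁺(aq)] in Q = 10^{−0.845} yields log [Cd²⁺(aq)] = 0.292, i.e. 2.0 M.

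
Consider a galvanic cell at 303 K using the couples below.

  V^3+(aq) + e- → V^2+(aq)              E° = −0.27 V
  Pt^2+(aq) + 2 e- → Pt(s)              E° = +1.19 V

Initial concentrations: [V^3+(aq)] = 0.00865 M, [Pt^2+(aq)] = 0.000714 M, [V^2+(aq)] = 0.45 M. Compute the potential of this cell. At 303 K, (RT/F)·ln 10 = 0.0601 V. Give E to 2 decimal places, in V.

+1.47 V

Pt²⁺/Pt is reduced (cathode, E° = +1.19 V) and V³⁺/V²⁺ is oxidized (anode).
E°cell = E°cat − E°an = +1.19 − (−0.27) = +1.46 V; n = 2.
For the overall reaction Pt^2+(aq) + 2 V^2+(aq) → Pt(s) + 2 V^3+(aq), Q = [V^3+(aq)]^2 / ([Pt^2+(aq)]·[V^2+(aq)]^2) = 0.517, giving log Q = −0.286.
Applying E = E° − (RT ln10/nF)·log Q gives +1.46 − (0.0601/2)(−0.286) = +1.47 V.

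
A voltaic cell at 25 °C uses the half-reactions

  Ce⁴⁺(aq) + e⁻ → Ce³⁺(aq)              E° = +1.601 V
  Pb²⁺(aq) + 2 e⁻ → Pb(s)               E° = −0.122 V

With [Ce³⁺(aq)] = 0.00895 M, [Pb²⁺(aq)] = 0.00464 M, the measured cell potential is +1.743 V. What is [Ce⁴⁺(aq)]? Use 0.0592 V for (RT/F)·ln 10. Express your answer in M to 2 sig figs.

0.0013 M

With Ce⁴⁺/Ce³⁺ at the cathode and Pb²⁺/Pb at the anode, E°cell = +1.601 − (−0.122) = +1.723 V (n = 2).
From the Nernst equation, log Q = n(E° − E)/0.0592 = 2·(+1.723 − (+1.743))/0.0592 = −0.676.
Balancing electrons gives 2 Ce⁴⁺(aq) + Pb(s) → 2 Ce³⁺(aq) + Pb²⁺(aq); thus Q = ([Ce³⁺(aq)]^2·[Pb²⁺(aq)]) / [Ce⁴⁺(aq)]^2.
Solving for the unknown gives log [Ce⁴⁺(aq)] = −2.877, so [Ce⁴⁺(aq)] ≈ 0.0013 M.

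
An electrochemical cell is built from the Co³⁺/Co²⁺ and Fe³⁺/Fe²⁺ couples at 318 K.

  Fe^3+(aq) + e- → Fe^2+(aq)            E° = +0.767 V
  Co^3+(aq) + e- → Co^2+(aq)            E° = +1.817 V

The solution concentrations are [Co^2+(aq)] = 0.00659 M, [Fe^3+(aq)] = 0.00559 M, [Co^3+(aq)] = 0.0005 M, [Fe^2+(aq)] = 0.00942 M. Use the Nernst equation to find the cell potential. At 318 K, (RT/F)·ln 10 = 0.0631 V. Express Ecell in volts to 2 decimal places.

The Co³⁺/Co²⁺ couple has the more positive E°, so it is the cathode; Fe³⁺/Fe²⁺ is the anode.
The standard potential is +1.817 − (+0.767) = +1.050 V and the balanced reaction transfers n = 1 electron.
For the overall reaction Co^3+(aq) + Fe^2+(aq) → Co^2+(aq) + Fe^3+(aq), Q = ([Co^2+(aq)]·[Fe^3+(aq)]) / ([Co^3+(aq)]·[Fe^2+(aq)]) = 7.82, giving log Q = 0.893.
Applying E = E° − (RT ln10/nF)·log Q gives +1.050 − (0.0631/1)(0.893) = +0.99 V.

+0.99 V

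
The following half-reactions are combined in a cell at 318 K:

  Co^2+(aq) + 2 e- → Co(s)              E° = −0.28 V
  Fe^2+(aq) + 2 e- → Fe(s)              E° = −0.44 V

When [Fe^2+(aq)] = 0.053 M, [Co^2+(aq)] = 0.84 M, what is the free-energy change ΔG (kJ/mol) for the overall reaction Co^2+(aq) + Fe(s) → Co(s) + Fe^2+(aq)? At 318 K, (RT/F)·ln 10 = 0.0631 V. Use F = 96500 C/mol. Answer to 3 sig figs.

The standard cell potential is −0.28 − (−0.44) = +0.16 V, with n = 2 electrons in the balanced equation.
Here Q = [Fe^2+(aq)] / [Co^2+(aq)] = 0.0631 (log Q = −1.200), giving E = +0.16 − (0.0631/2)·(−1.200) = +0.1979 V.
ΔG = −nFE = −(2)(96500)(+0.1979) J/mol = −38.2 kJ/mol.

−38.2 kJ/mol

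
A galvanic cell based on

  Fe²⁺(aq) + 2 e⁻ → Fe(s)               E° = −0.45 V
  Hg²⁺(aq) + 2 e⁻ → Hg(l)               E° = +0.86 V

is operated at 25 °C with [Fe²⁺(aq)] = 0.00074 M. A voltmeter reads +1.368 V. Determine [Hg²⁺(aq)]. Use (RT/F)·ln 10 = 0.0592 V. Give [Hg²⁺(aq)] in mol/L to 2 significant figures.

Hg²⁺/Hg is the cathode (higher E°); E°cell = +0.86 − (−0.45) = +1.31 V with n = 2.
Since E = E° − (0.0592/n)·log Q, log Q = n(E° − E)/0.0592 = −1.959.
The balanced reaction is Hg²⁺(aq) + Fe(s) → Hg(l) + Fe²⁺(aq), so Q = [Fe²⁺(aq)] / [Hg²⁺(aq)].
Isolating [Hg²⁺(aq)] in Q = 10^{−1.959} yields log [Hg²⁺(aq)] = −1.172, i.e. 0.067 M.

0.067 M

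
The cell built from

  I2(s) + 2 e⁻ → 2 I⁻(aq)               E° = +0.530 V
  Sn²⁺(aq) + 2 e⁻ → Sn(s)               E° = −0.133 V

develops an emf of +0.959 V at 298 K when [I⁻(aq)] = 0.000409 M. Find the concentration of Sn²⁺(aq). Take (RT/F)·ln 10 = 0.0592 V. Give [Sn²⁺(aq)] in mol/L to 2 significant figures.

The I₂/I⁻ couple has the larger reduction potential, so it is the cathode: E°cell = +0.530 − (−0.133) = +0.663 V and n = 2.
Rearranging E = E° − (0.0592/n)·log Q gives log Q = 2(+0.663 − (+0.959))/0.0592 = −10.000.
The balanced reaction is I2(s) + Sn(s) → 2 I⁻(aq) + Sn²⁺(aq), so Q = [I⁻(aq)]^2·[Sn²⁺(aq)].
Isolating [Sn²⁺(aq)] in Q = 10^{−10.000} yields log [Sn²⁺(aq)] = −3.223, i.e. 0.00060 M.

0.00060 M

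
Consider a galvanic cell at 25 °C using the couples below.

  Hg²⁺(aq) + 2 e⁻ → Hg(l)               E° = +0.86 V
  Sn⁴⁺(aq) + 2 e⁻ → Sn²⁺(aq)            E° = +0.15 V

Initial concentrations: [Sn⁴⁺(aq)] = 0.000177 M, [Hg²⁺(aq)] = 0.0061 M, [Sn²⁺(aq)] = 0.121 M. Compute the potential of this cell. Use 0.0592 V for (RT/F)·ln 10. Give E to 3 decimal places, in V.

The Hg²⁺/Hg couple has the more positive E°, so it is the cathode; Sn⁴⁺/Sn²⁺ is the anode.
E°cell = +0.86 − (+0.15) = +0.71 V, with n = 2 electrons transferred.
For the overall reaction Hg²⁺(aq) + Sn²⁺(aq) → Hg(l) + Sn⁴⁺(aq), Q = [Sn⁴⁺(aq)] / ([Hg²⁺(aq)]·[Sn²⁺(aq)]) = 0.24, giving log Q = −0.620.
Applying E = E° − (RT ln10/nF)·log Q gives +0.71 − (0.0592/2)(−0.620) = +0.728 V.

+0.728 V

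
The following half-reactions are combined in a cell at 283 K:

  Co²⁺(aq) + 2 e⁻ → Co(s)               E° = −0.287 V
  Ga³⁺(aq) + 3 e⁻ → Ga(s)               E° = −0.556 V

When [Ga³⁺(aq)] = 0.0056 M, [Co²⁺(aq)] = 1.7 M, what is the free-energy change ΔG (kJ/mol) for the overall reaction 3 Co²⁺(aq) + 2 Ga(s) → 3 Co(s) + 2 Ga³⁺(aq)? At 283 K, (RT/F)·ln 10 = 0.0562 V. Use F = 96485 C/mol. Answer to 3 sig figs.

The standard cell potential is −0.287 − (−0.556) = +0.269 V, with n = 6 electrons in the balanced equation.
The reaction quotient is [Ga³⁺(aq)]^2 / [Co²⁺(aq)]^3 = 6.38×10^−6; by Nernst, E = +0.269 − (0.0562/6)(−5.195) = +0.3177 V.
Then ΔG = −nFE = −6 × 96485 × +0.3177 J/mol = −184 kJ/mol.

−184 kJ/mol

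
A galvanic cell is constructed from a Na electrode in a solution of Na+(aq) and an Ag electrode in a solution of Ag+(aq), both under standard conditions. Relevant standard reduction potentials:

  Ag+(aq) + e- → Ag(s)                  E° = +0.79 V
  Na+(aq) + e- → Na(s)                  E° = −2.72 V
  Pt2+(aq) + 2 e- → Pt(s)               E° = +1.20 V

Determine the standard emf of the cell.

The Ag⁺/Ag couple has the higher E°, so Ag ion is reduced (cathode) and Na is oxidized (anode).
E°cell = E°(cathode) − E°(anode) = +0.79 − (−2.72) = +3.51 V.

+3.51 V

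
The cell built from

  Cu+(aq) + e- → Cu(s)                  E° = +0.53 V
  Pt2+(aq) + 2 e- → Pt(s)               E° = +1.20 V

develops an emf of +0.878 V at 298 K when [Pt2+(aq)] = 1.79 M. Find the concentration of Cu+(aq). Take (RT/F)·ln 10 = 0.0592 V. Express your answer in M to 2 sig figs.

0.00041 M

Pt²⁺/Pt is the cathode (higher E°); E°cell = +1.20 − (+0.53) = +0.67 V with n = 2.
Rearranging E = E° − (0.0592/n)·log Q gives log Q = 2(+0.67 − (+0.878))/0.0592 = −7.027.
Balancing electrons gives Pt2+(aq) + 2 Cu(s) → Pt(s) + 2 Cu+(aq); thus Q = [Cu+(aq)]^2 / [Pt2+(aq)].
Solving for the unknown gives log [Cu+(aq)] = −3.387, so [Cu+(aq)] ≈ 0.00041 M.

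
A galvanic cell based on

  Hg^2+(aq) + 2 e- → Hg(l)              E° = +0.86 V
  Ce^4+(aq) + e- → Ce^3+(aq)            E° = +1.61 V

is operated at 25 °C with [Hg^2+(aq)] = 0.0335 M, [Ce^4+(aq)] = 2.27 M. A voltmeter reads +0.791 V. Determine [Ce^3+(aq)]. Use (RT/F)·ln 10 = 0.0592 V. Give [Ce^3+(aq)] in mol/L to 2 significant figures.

2.5 M

The Ce⁴⁺/Ce³⁺ couple has the larger reduction potential, so it is the cathode: E°cell = +1.61 − (+0.86) = +0.75 V and n = 2.
Since E = E° − (0.0592/n)·log Q, log Q = n(E° − E)/0.0592 = −1.385.
For 2 Ce^4+(aq) + Hg(l) → 2 Ce^3+(aq) + Hg^2+(aq), the reaction quotient is Q = ([Ce^3+(aq)]^2·[Hg^2+(aq)]) / [Ce^4+(aq)]^2.
Isolating [Ce^3+(aq)] in Q = 10^{−1.385} yields log [Ce^3+(aq)] = 0.401, i.e. 2.5 M.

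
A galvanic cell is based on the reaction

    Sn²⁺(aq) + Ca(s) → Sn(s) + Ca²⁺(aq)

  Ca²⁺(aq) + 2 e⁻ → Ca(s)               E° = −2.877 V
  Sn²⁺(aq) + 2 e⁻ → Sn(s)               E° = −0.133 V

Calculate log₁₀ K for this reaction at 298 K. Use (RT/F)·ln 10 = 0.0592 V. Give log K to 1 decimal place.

log K = 92.7

The Sn²⁺/Sn couple is reduced (cathode); E°cell = −0.133 − (−2.877) = +2.744 V with n = 2.
At equilibrium E = 0, so log K = nE°cell / 0.0592 = (2)(+2.744) / 0.0592 = 92.7.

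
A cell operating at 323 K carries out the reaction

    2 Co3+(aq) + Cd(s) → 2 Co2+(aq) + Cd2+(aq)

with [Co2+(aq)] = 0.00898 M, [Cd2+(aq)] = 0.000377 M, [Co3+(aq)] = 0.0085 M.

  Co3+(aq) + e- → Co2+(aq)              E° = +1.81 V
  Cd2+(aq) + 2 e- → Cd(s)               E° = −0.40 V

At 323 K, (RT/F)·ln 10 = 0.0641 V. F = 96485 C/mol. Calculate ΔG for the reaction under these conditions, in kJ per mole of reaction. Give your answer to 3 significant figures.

−447 kJ/mol

The standard cell potential is +1.81 − (−0.40) = +2.21 V, with n = 2 electrons in the balanced equation.
The reaction quotient is ([Co2+(aq)]^2·[Cd2+(aq)]) / [Co3+(aq)]^2 = 0.000421; by Nernst, E = +2.21 − (0.0641/2)(−3.376) = +2.3182 V.
Finally ΔG = −nFE = −(2)(96485 C/mol)(+2.3182 V) = −447 kJ/mol.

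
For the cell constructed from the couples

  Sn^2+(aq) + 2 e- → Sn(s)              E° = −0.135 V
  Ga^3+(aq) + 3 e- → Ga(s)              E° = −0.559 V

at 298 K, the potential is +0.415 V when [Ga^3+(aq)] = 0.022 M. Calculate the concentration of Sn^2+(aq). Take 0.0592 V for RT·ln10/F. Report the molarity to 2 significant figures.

With Sn²⁺/Sn at the cathode and Ga³⁺/Ga at the anode, E°cell = −0.135 − (−0.559) = +0.424 V (n = 6).
Since E = E° − (0.0592/n)·log Q, log Q = n(E° − E)/0.0592 = 0.912.
Balancing electrons gives 3 Sn^2+(aq) + 2 Ga(s) → 3 Sn(s) + 2 Ga^3+(aq); thus Q = [Ga^3+(aq)]^2 / [Sn^2+(aq)]^3.
Substituting the known concentrations and solving, log [Sn^2+(aq)] = −1.409 and [Sn^2+(aq)] = 0.039 M.

0.039 M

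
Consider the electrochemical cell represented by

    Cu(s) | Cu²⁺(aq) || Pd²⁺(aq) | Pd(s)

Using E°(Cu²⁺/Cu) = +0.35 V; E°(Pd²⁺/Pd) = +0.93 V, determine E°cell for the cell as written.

+0.58 V

By convention the left-hand electrode in cell notation is the anode (oxidation) and the right-hand electrode is the cathode (reduction).
E°cell = E°(right) − E°(left) = +0.93 − (+0.35) = +0.58 V.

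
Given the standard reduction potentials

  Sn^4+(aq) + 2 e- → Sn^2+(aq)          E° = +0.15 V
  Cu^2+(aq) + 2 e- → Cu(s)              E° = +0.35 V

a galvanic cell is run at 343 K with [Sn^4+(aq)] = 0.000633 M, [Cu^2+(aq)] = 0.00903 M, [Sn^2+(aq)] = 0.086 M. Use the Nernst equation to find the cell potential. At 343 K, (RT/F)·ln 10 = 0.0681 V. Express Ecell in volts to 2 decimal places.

The Cu²⁺/Cu couple has the more positive E°, so it is the cathode; Sn⁴⁺/Sn²⁺ is the anode.
E°cell = E°cat − E°an = +0.35 − (+0.15) = +0.20 V; n = 2.
Balancing gives Cu^2+(aq) + Sn^2+(aq) → Cu(s) + Sn^4+(aq); hence Q = [Sn^4+(aq)] / ([Cu^2+(aq)]·[Sn^2+(aq)]) = 0.815 (log Q = −0.089).
Applying E = E° − (RT ln10/nF)·log Q gives +0.20 − (0.0681/2)(−0.089) = +0.20 V.

+0.20 V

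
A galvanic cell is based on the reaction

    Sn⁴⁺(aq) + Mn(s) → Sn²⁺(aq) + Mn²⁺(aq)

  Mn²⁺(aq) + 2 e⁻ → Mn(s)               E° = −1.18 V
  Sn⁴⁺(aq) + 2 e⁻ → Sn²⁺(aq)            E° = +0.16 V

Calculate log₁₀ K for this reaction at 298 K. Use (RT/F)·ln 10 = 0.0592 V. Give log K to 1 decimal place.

The Sn⁴⁺/Sn²⁺ couple is reduced (cathode); E°cell = +0.16 − (−1.18) = +1.34 V with n = 2.
At equilibrium E = 0, so log K = nE°cell / 0.0592 = (2)(+1.34) / 0.0592 = 45.3.

log K = 45.3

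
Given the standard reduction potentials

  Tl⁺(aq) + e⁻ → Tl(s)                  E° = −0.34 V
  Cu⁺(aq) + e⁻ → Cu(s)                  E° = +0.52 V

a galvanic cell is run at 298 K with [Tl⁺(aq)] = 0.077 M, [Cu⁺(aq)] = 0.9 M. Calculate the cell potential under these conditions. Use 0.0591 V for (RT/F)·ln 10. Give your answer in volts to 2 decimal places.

+0.92 V

Since E°(Cu⁺/Cu) > E°(Tl⁺/Tl), Cu⁺/Cu serves as the cathode.
E°cell = E°cat − E°an = +0.52 − (−0.34) = +0.86 V; n = 1.
Balancing gives Cu⁺(aq) + Tl(s) → Cu(s) + Tl⁺(aq); hence Q = [Tl⁺(aq)] / [Cu⁺(aq)] = 0.0856 (log Q = −1.068).
E = E° − (0.0591/n)·log Q = +0.86 − (0.0591/1)(−1.068) = +0.92 V.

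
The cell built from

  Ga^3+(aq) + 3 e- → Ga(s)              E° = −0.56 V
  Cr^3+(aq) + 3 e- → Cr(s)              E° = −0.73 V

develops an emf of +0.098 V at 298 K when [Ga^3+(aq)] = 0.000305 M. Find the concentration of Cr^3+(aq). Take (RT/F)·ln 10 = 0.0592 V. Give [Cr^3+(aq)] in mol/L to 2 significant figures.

1.4 M

Ga³⁺/Ga is the cathode (higher E°); E°cell = −0.56 − (−0.73) = +0.17 V with n = 3.
From the Nernst equation, log Q = n(E° − E)/0.0592 = 3·(+0.17 − (+0.098))/0.0592 = 3.649.
The balanced reaction is Ga^3+(aq) + Cr(s) → Ga(s) + Cr^3+(aq), so Q = [Cr^3+(aq)] / [Ga^3+(aq)].
Substituting the known concentrations and solving, log [Cr^3+(aq)] = 0.133 and [Cr^3+(aq)] = 1.4 M.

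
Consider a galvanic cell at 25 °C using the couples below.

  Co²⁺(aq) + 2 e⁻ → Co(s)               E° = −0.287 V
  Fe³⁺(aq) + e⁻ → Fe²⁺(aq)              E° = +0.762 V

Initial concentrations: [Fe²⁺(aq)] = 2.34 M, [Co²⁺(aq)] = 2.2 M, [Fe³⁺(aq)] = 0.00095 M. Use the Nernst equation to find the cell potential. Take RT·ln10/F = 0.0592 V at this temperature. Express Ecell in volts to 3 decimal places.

+0.838 V

Fe³⁺/Fe²⁺ is reduced (cathode, E° = +0.762 V) and Co²⁺/Co is oxidized (anode).
E°cell = +0.762 − (−0.287) = +1.049 V, with n = 2 electrons transferred.
The balanced reaction is 2 Fe³⁺(aq) + Co(s) → 2 Fe²⁺(aq) + Co²⁺(aq), so Q = ([Fe²⁺(aq)]^2·[Co²⁺(aq)]) / [Fe³⁺(aq)]^2 = 1.33×10^7 and log Q = 7.125.
By the Nernst equation, E = +1.049 − (0.0592/2)·(7.125) = +0.838 V.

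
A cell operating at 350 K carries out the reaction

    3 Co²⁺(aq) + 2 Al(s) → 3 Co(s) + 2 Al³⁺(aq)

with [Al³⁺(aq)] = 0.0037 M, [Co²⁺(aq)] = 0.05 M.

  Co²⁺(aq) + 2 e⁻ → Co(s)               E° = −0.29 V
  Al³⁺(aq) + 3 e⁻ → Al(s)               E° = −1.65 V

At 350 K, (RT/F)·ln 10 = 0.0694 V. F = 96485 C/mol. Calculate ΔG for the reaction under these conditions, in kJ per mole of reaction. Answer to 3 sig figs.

The standard cell potential is −0.29 − (−1.65) = +1.36 V, with n = 6 electrons in the balanced equation.
Q = [Al³⁺(aq)]^2 / [Co²⁺(aq)]^3 = 0.11, so log Q = −0.961 and E = +1.36 − (0.0694/6)(−0.961) = +1.3711 V.
Then ΔG = −nFE = −6 × 96485 × +1.3711 J/mol = −794 kJ/mol.

−794 kJ/mol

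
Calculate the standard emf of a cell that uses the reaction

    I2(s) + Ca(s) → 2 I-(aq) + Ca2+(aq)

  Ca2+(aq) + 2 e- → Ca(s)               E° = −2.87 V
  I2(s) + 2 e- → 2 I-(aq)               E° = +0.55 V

In the reaction as written, I2(s) is reduced (cathode) and Ca2+(aq) is produced by oxidation at the anode.
E°cell = E°(cathode) − E°(anode) = +0.55 − (−2.87) = +3.42 V.
The positive value indicates the reaction is spontaneous as written.

+3.42 V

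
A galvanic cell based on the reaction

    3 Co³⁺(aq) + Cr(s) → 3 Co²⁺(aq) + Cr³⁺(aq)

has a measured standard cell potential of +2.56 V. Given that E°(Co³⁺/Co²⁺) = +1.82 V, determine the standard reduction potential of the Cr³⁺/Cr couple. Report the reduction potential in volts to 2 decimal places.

−0.74 V

In the reaction as written the Co³⁺/Co²⁺ couple is reduced (cathode) and Cr³⁺/Cr is oxidized (anode), so E°cell = E°(Co³⁺/Co²⁺) − E°(Cr³⁺/Cr).
E°(Cr³⁺/Cr) = E°(cathode) − E°cell = +1.82 − (+2.56) = −0.74 V.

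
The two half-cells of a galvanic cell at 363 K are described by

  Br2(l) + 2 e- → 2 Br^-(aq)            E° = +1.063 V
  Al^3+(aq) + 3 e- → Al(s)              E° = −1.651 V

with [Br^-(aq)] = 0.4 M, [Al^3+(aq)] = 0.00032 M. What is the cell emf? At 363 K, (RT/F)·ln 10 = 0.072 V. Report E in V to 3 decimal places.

+2.827 V

Since E°(Br₂/Br⁻) > E°(Al³⁺/Al), Br₂/Br⁻ serves as the cathode.
E°cell = E°cat − E°an = +1.063 − (−1.651) = +2.714 V; n = 6.
For the overall reaction 3 Br2(l) + 2 Al(s) → 6 Br^-(aq) + 2 Al^3+(aq), Q = [Br^-(aq)]^6·[Al^3+(aq)]^2 = 4.19×10^−10, giving log Q = −9.377.
By the Nernst equation, E = +2.714 − (0.072/6)·(−9.377) = +2.827 V.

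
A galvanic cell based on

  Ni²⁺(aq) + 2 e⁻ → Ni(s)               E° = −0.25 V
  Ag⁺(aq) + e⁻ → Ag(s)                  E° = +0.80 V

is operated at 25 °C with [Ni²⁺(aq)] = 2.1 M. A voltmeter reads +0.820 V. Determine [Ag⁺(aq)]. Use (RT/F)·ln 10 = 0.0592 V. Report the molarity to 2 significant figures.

0.00019 M

Ag⁺/Ag is the cathode (higher E°); E°cell = +0.80 − (−0.25) = +1.05 V with n = 2.
From the Nernst equation, log Q = n(E° − E)/0.0592 = 2·(+1.05 − (+0.820))/0.0592 = 7.770.
Balancing electrons gives 2 Ag⁺(aq) + Ni(s) → 2 Ag(s) + Ni²⁺(aq); thus Q = [Ni²⁺(aq)] / [Ag⁺(aq)]^2.
Solving for the unknown gives log [Ag⁺(aq)] = −3.724, so [Ag⁺(aq)] ≈ 0.00019 M.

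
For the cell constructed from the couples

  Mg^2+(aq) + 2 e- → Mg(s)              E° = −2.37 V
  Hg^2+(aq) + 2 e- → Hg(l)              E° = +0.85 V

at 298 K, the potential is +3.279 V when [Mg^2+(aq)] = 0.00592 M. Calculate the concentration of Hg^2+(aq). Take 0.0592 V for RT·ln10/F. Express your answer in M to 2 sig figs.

The Hg²⁺/Hg couple has the larger reduction potential, so it is the cathode: E°cell = +0.85 − (−2.37) = +3.22 V and n = 2.
From the Nernst equation, log Q = n(E° − E)/0.0592 = 2·(+3.22 − (+3.279))/0.0592 = −1.993.
For Hg^2+(aq) + Mg(s) → Hg(l) + Mg^2+(aq), the reaction quotient is Q = [Mg^2+(aq)] / [Hg^2+(aq)].
Substituting the known concentrations and solving, log [Hg^2+(aq)] = −0.235 and [Hg^2+(aq)] = 0.58 M.

0.58 M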